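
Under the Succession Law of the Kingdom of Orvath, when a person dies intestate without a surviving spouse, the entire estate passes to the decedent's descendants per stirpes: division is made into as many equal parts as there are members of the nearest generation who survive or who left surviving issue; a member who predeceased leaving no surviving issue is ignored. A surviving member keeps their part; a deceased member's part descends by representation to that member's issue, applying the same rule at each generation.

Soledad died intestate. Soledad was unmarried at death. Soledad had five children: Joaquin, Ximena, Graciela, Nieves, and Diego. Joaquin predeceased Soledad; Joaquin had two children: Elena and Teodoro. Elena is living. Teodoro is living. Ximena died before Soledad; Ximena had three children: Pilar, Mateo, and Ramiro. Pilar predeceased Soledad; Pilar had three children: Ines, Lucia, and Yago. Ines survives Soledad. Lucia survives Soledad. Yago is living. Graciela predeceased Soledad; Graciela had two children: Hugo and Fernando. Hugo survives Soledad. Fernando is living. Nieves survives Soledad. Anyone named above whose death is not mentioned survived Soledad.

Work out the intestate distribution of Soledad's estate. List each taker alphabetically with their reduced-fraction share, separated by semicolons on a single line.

There is no surviving spouse, so the entire estate passes to Soledad's descendants per stirpes.
The estate is divided into 5 equal shares of 1/5 among Joaquin, Ximena, Graciela, Nieves, Diego.
Joaquin predeceased; the 1/5 allotted to Joaquin's branch passes to Joaquin's issue by representation.
The 1/5 is divided into 2 equal shares of 1/10 among Elena, Teodoro.
Elena is living and takes 1/10.
Teodoro is living and takes 1/10.
Ximena predeceased; the 1/5 allotted to Ximena's branch passes to Ximena's issue by representation.
The 1/5 is divided into 3 equal shares of 1/15 among Pilar, Mateo, Ramiro.
Pilar predeceased; the 1/15 allotted to Pilar's branch passes to Pilar's issue by representation.
The 1/15 is divided into 3 equal shares of 1/45 among Ines, Lucia, Yago.
Ines is living and takes 1/45.
Lucia is living and takes 1/45.
Yago is living and takes 1/45.
Mateo is living and takes 1/15.
Ramiro is living and takes 1/15.
Graciela predeceased; the 1/5 allotted to Graciela's branch passes to Graciela's issue by representation.
The 1/5 is divided into 2 equal shares of 1/10 among Hugo, Fernando.
Hugo is living and takes 1/10.
Fernando is living and takes 1/10.
Nieves is living and takes 1/5.
Diego is living and takes 1/5.

Diego 1/5; Elena 1/10; Fernando 1/10; Hugo 1/10; Ines 1/45; Lucia 1/45; Mateo 1/15; Nieves 1/5; Ramiro 1/15; Teodoro 1/10; Yago 1/45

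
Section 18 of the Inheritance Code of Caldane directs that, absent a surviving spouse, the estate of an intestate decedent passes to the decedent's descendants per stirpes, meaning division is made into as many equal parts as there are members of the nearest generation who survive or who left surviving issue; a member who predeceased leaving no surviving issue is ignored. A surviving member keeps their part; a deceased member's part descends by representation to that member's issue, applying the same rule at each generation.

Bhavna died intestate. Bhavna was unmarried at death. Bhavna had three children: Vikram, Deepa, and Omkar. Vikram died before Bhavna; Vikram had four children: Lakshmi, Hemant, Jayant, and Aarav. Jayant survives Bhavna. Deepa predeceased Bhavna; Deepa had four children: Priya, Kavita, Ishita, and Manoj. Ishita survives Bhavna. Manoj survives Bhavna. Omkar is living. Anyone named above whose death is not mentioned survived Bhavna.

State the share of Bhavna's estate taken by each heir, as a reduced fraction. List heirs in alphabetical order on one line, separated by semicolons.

Aarav 1/12; Hemant 1/12; Ishita 1/12; Jayant 1/12; Kavita 1/12; Lakshmi 1/12; Manoj 1/12; Omkar 1/3; Priya 1/12

There is no surviving spouse, so the entire estate passes to Bhavna's descendants per stirpes.
The estate is divided into 3 equal shares of 1/3 among Vikram, Deepa, Omkar.
Vikram predeceased; the 1/3 allotted to Vikram's branch passes to Vikram's issue by representation.
The 1/3 is divided into 4 equal shares of 1/12 among Lakshmi, Hemant, Jayant, Aarav.
Lakshmi is living and takes 1/12.
Hemant is living and takes 1/12.
Jayant is living and takes 1/12.
Aarav is living and takes 1/12.
Deepa predeceased; the 1/3 allotted to Deepa's branch passes to Deepa's issue by representation.
The 1/3 is divided into 4 equal shares of 1/12 among Priya, Kavita, Ishita, Manoj.
Priya is living and takes 1/12.
Kavita is living and takes 1/12.
Ishita is living and takes 1/12.
Manoj is living and takes 1/12.
Omkar is living and takes 1/3.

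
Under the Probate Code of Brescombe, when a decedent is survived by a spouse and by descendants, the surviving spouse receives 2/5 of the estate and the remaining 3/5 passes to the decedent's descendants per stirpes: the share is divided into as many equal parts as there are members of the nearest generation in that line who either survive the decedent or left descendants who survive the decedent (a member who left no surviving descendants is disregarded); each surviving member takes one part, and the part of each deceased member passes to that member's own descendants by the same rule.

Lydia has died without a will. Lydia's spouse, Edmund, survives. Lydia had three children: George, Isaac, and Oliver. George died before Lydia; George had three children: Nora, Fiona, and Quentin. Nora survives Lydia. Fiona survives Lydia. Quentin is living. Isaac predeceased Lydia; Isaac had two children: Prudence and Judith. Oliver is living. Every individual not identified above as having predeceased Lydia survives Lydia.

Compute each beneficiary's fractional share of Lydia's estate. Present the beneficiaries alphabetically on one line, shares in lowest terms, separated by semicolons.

Edmund, as surviving spouse, takes 2/5.
The remaining 3/5 passes to Lydia's descendants per stirpes.
The 3/5 is divided into 3 equal shares of 1/5 among George, Isaac, Oliver.
George predeceased; the 1/5 allotted to George's branch passes to George's issue by representation.
The 1/5 is divided into 3 equal shares of 1/15 among Nora, Fiona, Quentin.
Nora is living and takes 1/15.
Fiona is living and takes 1/15.
Quentin is living and takes 1/15.
Isaac predeceased; the 1/5 allotted to Isaac's branch passes to Isaac's issue by representation.
The 1/5 is divided into 2 equal shares of 1/10 among Prudence, Judith.
Prudence is living and takes 1/10.
Judith is living and takes 1/10.
Oliver is living and takes 1/5.

Edmund 2/5; Fiona 1/15; Judith 1/10; Nora 1/15; Oliver 1/5; Prudence 1/10; Quentin 1/15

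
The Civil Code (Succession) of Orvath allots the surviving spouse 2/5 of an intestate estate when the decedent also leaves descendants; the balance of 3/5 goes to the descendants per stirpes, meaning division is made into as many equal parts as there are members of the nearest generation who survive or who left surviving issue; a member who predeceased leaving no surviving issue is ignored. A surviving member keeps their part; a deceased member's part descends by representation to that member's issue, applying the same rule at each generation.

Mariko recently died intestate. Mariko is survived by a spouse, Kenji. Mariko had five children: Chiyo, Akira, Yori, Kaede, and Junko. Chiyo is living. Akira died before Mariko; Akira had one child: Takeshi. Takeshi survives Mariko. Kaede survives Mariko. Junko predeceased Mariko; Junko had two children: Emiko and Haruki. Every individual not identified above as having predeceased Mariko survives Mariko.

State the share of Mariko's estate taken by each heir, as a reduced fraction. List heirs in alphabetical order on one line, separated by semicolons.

Kenji, as surviving spouse, takes 2/5.
The remaining 3/5 passes to Mariko's descendants per stirpes.
The 3/5 is divided into 5 equal shares of 3/25 among Chiyo, Akira, Yori, Kaede, Junko.
Chiyo is living and takes 3/25.
Akira predeceased; the 3/25 allotted to Akira's branch passes to Akira's issue by representation.
Takeshi is the sole taker at this level and receives the full 3/25.
Yori is living and takes 3/25.
Kaede is living and takes 3/25.
Junko predeceased; the 3/25 allotted to Junko's branch passes to Junko's issue by representation.
The 3/25 is divided into 2 equal shares of 3/50 among Emiko, Haruki.
Emiko is living and takes 3/50.
Haruki is living and takes 3/50.

Chiyo 3/25; Emiko 3/50; Haruki 3/50; Kaede 3/25; Kenji 2/5; Takeshi 3/25; Yori 3/25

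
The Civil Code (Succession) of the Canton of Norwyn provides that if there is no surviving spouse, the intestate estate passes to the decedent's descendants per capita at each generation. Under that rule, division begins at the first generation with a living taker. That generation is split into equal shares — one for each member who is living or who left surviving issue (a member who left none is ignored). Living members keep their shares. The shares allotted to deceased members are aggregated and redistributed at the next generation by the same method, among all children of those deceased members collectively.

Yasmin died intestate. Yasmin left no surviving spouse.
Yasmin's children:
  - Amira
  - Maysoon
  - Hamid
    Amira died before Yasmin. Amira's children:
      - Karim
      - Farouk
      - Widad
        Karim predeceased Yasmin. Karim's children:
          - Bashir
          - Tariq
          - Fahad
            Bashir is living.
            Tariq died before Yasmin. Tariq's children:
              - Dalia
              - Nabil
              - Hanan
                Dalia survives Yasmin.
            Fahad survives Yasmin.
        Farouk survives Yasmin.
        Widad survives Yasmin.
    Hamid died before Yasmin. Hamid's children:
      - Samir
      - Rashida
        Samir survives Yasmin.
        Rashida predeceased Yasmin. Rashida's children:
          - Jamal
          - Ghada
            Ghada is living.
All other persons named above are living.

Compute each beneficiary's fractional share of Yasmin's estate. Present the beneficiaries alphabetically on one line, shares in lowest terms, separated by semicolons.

Bashir 4/75; Dalia 4/225; Fahad 4/75; Farouk 2/15; Ghada 4/75; Hanan 4/225; Jamal 4/75; Maysoon 1/3; Nabil 4/225; Samir 2/15; Widad 2/15

There is no surviving spouse, so the entire estate passes to Yasmin's descendants per capita at each generation.
At generation 1 (Amira, Maysoon, Hamid) there are 3 shares of (1)/3 = 1/3 each.
Living: Maysoon — each takes 1/3.
Deceased: Amira and Hamid. Their combined 2/3 is pooled and carried to generation 2.
At generation 2 (Karim, Farouk, Widad, Samir, Rashida) there are 5 shares of (2/3)/5 = 2/15 each.
Living: Farouk, Widad, and Samir — each takes 2/15.
Deceased: Karim and Rashida. Their combined 4/15 is pooled and carried to generation 3.
At generation 3 (Bashir, Tariq, Fahad, Jamal, Ghada) there are 5 shares of (4/15)/5 = 4/75 each.
Living: Bashir, Fahad, Jamal, and Ghada — each takes 4/75.
Deceased: Tariq. That 4/75 share is carried to generation 4.
At generation 4 (Dalia, Nabil, Hanan) there are 3 shares of (4/75)/3 = 4/225 each.
Living: Dalia, Nabil, and Hanan — each takes 4/225.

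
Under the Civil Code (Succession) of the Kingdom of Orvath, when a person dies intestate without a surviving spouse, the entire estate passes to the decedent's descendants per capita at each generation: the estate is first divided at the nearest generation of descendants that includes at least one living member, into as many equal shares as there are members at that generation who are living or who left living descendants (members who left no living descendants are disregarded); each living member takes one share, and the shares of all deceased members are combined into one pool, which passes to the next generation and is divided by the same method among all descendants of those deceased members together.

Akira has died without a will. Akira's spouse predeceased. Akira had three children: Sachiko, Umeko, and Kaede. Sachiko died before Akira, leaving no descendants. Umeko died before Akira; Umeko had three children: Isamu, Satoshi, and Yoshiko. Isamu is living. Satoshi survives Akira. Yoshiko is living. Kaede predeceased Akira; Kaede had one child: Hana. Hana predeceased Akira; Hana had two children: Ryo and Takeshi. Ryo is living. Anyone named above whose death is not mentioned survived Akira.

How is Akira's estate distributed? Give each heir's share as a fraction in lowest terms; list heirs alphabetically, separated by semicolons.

Isamu 1/4; Ryo 1/8; Satoshi 1/4; Takeshi 1/8; Yoshiko 1/4

There is no surviving spouse, so the entire estate passes to Akira's descendants per capita at each generation.
No one at generation 1 (Umeko, Kaede) is living; moving to the next generation.
At generation 2 (Isamu, Satoshi, Yoshiko, Hana) there are 4 shares of (1)/4 = 1/4 each.
Living: Isamu, Satoshi, and Yoshiko — each takes 1/4.
Deceased: Hana. That 1/4 share is carried to generation 3.
At generation 3 (Ryo, Takeshi) there are 2 shares of (1/4)/2 = 1/8 each.
Living: Ryo and Takeshi — each takes 1/8.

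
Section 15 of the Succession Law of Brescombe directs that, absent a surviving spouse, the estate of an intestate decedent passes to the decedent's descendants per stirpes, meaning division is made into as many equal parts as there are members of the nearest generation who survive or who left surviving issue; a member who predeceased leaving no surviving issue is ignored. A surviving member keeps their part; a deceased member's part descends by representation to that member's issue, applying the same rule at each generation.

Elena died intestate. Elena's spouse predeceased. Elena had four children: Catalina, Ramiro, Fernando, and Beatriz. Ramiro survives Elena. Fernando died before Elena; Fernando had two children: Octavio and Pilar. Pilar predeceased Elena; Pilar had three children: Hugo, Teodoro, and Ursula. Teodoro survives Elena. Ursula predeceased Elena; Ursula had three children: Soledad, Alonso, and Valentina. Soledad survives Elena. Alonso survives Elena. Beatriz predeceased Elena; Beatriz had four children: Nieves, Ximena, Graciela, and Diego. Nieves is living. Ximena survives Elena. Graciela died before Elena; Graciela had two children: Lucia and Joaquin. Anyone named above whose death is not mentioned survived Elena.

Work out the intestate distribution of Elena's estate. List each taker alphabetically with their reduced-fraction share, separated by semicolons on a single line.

Alonso 1/72; Catalina 1/4; Diego 1/16; Hugo 1/24; Joaquin 1/32; Lucia 1/32; Nieves 1/16; Octavio 1/8; Ramiro 1/4; Soledad 1/72; Teodoro 1/24; Valentina 1/72; Ximena 1/16

There is no surviving spouse, so the entire estate passes to Elena's descendants per stirpes.
The estate is divided into 4 equal shares of 1/4 among Catalina, Ramiro, Fernando, Beatriz.
Catalina is living and takes 1/4.
Ramiro is living and takes 1/4.
Fernando predeceased; the 1/4 allotted to Fernando's branch passes to Fernando's issue by representation.
The 1/4 is divided into 2 equal shares of 1/8 among Octavio, Pilar.
Octavio is living and takes 1/8.
Pilar predeceased; the 1/8 allotted to Pilar's branch passes to Pilar's issue by representation.
The 1/8 is divided into 3 equal shares of 1/24 among Hugo, Teodoro, Ursula.
Hugo is living and takes 1/24.
Teodoro is living and takes 1/24.
Ursula predeceased; the 1/24 allotted to Ursula's branch passes to Ursula's issue by representation.
The 1/24 is divided into 3 equal shares of 1/72 among Soledad, Alonso, Valentina.
Soledad is living and takes 1/72.
Alonso is living and takes 1/72.
Valentina is living and takes 1/72.
Beatriz predeceased; the 1/4 allotted to Beatriz's branch passes to Beatriz's issue by representation.
The 1/4 is divided into 4 equal shares of 1/16 among Nieves, Ximena, Graciela, Diego.
Nieves is living and takes 1/16.
Ximena is living and takes 1/16.
Graciela predeceased; the 1/16 allotted to Graciela's branch passes to Graciela's issue by representation.
The 1/16 is divided into 2 equal shares of 1/32 among Lucia, Joaquin.
Lucia is living and takes 1/32.
Joaquin is living and takes 1/32.
Diego is living and takes 1/16.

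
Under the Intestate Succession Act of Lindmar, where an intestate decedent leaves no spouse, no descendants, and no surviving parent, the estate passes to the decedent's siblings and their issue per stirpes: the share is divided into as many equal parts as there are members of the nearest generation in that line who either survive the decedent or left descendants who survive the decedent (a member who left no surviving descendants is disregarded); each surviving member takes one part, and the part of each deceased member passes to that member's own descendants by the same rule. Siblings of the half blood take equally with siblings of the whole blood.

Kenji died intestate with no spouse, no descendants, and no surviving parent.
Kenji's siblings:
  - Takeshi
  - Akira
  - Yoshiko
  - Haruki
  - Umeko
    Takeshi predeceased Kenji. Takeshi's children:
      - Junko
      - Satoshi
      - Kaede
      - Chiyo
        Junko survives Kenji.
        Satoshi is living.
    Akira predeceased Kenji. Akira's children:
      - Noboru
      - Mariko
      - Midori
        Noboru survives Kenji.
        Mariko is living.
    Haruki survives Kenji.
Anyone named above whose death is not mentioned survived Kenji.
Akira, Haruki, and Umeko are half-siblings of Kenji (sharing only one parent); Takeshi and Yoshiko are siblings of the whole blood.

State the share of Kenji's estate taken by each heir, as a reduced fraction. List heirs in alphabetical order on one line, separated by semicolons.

No spouse, descendants, or parent survives, so the estate passes to Kenji's siblings per stirpes.
Half-blood and whole-blood siblings take equally under the stated rule.
The estate is divided into 5 equal shares of 1/5 among Takeshi, Akira, Yoshiko, Haruki, Umeko.
Takeshi predeceased; the 1/5 allotted to Takeshi's branch passes to Takeshi's issue by representation.
The 1/5 is divided into 4 equal shares of 1/20 among Junko, Satoshi, Kaede, Chiyo.
Junko is living and takes 1/20.
Satoshi is living and takes 1/20.
Kaede is living and takes 1/20.
Chiyo is living and takes 1/20.
Akira predeceased; the 1/5 allotted to Akira's branch passes to Akira's issue by representation.
The 1/5 is divided into 3 equal shares of 1/15 among Noboru, Mariko, Midori.
Noboru is living and takes 1/15.
Mariko is living and takes 1/15.
Midori is living and takes 1/15.
Yoshiko is living and takes 1/5.
Haruki is living and takes 1/5.
Umeko is living and takes 1/5.

Chiyo 1/20; Haruki 1/5; Junko 1/20; Kaede 1/20; Mariko 1/15; Midori 1/15; Noboru 1/15; Satoshi 1/20; Umeko 1/5; Yoshiko 1/5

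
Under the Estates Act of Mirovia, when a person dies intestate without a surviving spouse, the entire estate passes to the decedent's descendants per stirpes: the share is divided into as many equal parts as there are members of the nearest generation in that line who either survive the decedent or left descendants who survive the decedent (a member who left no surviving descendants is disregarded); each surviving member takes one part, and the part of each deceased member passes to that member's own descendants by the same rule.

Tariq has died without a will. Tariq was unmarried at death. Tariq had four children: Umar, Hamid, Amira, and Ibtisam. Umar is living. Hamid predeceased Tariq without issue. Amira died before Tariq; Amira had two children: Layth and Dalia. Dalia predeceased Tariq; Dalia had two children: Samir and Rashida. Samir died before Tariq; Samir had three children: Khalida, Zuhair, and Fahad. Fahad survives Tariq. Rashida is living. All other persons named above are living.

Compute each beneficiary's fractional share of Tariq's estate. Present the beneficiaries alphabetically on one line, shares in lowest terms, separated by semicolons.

There is no surviving spouse, so the entire estate passes to Tariq's descendants per stirpes.
Hamid left no surviving issue, so that branch lapses and is disregarded.
The estate is divided into 3 equal shares of 1/3 among Umar, Amira, Ibtisam.
Umar is living and takes 1/3.
Amira predeceased; the 1/3 allotted to Amira's branch passes to Amira's issue by representation.
The 1/3 is divided into 2 equal shares of 1/6 among Layth, Dalia.
Layth is living and takes 1/6.
Dalia predeceased; the 1/6 allotted to Dalia's branch passes to Dalia's issue by representation.
The 1/6 is divided into 2 equal shares of 1/12 among Samir, Rashida.
Samir predeceased; the 1/12 allotted to Samir's branch passes to Samir's issue by representation.
The 1/12 is divided into 3 equal shares of 1/36 among Khalida, Zuhair, Fahad.
Khalida is living and takes 1/36.
Zuhair is living and takes 1/36.
Fahad is living and takes 1/36.
Rashida is living and takes 1/12.
Ibtisam is living and takes 1/3.

Fahad 1/36; Ibtisam 1/3; Khalida 1/36; Layth 1/6; Rashida 1/12; Umar 1/3; Zuhair 1/36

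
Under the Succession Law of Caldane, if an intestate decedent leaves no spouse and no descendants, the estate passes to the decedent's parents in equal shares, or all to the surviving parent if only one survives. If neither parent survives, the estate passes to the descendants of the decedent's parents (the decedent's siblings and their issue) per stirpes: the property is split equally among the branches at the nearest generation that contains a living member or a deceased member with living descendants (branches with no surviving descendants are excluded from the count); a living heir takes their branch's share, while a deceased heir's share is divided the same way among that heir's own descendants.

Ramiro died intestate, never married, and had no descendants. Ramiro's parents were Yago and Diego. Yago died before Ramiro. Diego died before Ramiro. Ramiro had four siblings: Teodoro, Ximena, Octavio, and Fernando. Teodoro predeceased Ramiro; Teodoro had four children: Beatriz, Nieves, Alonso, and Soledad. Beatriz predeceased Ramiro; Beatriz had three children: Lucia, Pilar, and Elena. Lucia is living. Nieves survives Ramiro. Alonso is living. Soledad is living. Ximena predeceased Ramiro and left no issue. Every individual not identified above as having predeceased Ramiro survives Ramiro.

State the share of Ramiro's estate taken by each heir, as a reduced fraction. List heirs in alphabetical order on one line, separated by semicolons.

Neither parent survives and there are no descendants, so the estate passes to Ramiro's siblings and their issue per stirpes.
Ximena left no surviving issue, so that branch lapses and is disregarded.
The estate is divided into 3 equal shares of 1/3 among Teodoro, Octavio, Fernando.
Teodoro predeceased; the 1/3 allotted to Teodoro's branch passes to Teodoro's issue by representation.
The 1/3 is divided into 4 equal shares of 1/12 among Beatriz, Nieves, Alonso, Soledad.
Beatriz predeceased; the 1/12 allotted to Beatriz's branch passes to Beatriz's issue by representation.
The 1/12 is divided into 3 equal shares of 1/36 among Lucia, Pilar, Elena.
Lucia is living and takes 1/36.
Pilar is living and takes 1/36.
Elena is living and takes 1/36.
Nieves is living and takes 1/12.
Alonso is living and takes 1/12.
Soledad is living and takes 1/12.
Octavio is living and takes 1/3.
Fernando is living and takes 1/3.

Alonso 1/12; Elena 1/36; Fernando 1/3; Lucia 1/36; Nieves 1/12; Octavio 1/3; Pilar 1/36; Soledad 1/12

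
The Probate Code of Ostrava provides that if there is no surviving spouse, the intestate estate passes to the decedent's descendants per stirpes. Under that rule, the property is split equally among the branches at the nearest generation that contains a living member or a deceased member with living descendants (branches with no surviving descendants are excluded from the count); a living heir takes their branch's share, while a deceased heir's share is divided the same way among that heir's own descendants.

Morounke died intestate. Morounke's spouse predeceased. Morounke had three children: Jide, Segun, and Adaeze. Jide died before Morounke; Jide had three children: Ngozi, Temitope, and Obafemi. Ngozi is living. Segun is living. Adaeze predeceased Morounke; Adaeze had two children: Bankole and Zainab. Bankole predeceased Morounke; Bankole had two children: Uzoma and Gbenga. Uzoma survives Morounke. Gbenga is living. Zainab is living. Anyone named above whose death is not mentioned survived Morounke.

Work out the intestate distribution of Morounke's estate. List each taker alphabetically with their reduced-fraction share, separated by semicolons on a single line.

There is no surviving spouse, so the entire estate passes to Morounke's descendants per stirpes.
The estate is divided into 3 equal shares of 1/3 among Jide, Segun, Adaeze.
Jide predeceased; the 1/3 allotted to Jide's branch passes to Jide's issue by representation.
The 1/3 is divided into 3 equal shares of 1/9 among Ngozi, Temitope, Obafemi.
Ngozi is living and takes 1/9.
Temitope is living and takes 1/9.
Obafemi is living and takes 1/9.
Segun is living and takes 1/3.
Adaeze predeceased; the 1/3 allotted to Adaeze's branch passes to Adaeze's issue by representation.
The 1/3 is divided into 2 equal shares of 1/6 among Bankole, Zainab.
Bankole predeceased; the 1/6 allotted to Bankole's branch passes to Bankole's issue by representation.
The 1/6 is divided into 2 equal shares of 1/12 among Uzoma, Gbenga.
Uzoma is living and takes 1/12.
Gbenga is living and takes 1/12.
Zainab is living and takes 1/6.

Gbenga 1/12; Ngozi 1/9; Obafemi 1/9; Segun 1/3; Temitope 1/9; Uzoma 1/12; Zainab 1/6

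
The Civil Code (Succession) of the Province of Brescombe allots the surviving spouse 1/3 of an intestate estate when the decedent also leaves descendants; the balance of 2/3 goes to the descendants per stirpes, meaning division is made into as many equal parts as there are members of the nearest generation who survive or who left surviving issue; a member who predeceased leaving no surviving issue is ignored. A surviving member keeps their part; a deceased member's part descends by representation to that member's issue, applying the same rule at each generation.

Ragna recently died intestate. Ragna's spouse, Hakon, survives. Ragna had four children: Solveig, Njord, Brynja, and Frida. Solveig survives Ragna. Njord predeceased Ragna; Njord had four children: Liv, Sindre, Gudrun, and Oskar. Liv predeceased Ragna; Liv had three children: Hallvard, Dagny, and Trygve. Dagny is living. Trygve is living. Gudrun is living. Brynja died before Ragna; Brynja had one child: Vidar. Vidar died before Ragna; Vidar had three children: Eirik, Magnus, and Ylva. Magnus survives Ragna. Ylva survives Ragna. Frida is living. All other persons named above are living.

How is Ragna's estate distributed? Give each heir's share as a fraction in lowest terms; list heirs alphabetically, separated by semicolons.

Hakon, as surviving spouse, takes 1/3.
The remaining 2/3 passes to Ragna's descendants per stirpes.
The 2/3 is divided into 4 equal shares of 1/6 among Solveig, Njord, Brynja, Frida.
Solveig is living and takes 1/6.
Njord predeceased; the 1/6 allotted to Njord's branch passes to Njord's issue by representation.
The 1/6 is divided into 4 equal shares of 1/24 among Liv, Sindre, Gudrun, Oskar.
Liv predeceased; the 1/24 allotted to Liv's branch passes to Liv's issue by representation.
The 1/24 is divided into 3 equal shares of 1/72 among Hallvard, Dagny, Trygve.
Hallvard is living and takes 1/72.
Dagny is living and takes 1/72.
Trygve is living and takes 1/72.
Sindre is living and takes 1/24.
Gudrun is living and takes 1/24.
Oskar is living and takes 1/24.
Brynja predeceased; the 1/6 allotted to Brynja's branch passes to Brynja's issue by representation.
Vidar's line is the sole branch at this level, so the full 1/6 passes to Vidar's issue by representation.
The 1/6 is divided into 3 equal shares of 1/18 among Eirik, Magnus, Ylva.
Eirik is living and takes 1/18.
Magnus is living and takes 1/18.
Ylva is living and takes 1/18.
Frida is living and takes 1/6.

Dagny 1/72; Eirik 1/18; Frida 1/6; Gudrun 1/24; Hakon 1/3; Hallvard 1/72; Magnus 1/18; Oskar 1/24; Sindre 1/24; Solveig 1/6; Trygve 1/72; Ylva 1/18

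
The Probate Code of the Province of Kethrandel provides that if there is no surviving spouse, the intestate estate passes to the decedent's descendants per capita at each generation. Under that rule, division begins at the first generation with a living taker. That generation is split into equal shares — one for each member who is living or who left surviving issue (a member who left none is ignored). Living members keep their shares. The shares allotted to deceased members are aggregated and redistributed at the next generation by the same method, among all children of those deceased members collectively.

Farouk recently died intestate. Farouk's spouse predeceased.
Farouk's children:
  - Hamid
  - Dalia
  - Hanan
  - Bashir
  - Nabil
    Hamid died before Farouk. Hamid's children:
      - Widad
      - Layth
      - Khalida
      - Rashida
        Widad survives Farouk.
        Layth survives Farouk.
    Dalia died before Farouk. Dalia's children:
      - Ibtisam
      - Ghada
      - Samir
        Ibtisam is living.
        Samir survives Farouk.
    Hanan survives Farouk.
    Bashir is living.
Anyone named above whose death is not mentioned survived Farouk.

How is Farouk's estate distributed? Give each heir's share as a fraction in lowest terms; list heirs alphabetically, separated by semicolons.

There is no surviving spouse, so the entire estate passes to Farouk's descendants per capita at each generation.
At generation 1 (Hamid, Dalia, Hanan, Bashir, Nabil) there are 5 shares of (1)/5 = 1/5 each.
Living: Hanan, Bashir, and Nabil — each takes 1/5.
Deceased: Hamid and Dalia. Their combined 2/5 is pooled and carried to generation 2.
At generation 2 (Widad, Layth, Khalida, Rashida, Ibtisam, Ghada, Samir) there are 7 shares of (2/5)/7 = 2/35 each.
Living: Widad, Layth, Khalida, Rashida, Ibtisam, Ghada, and Samir — each takes 2/35.

Bashir 1/5; Ghada 2/35; Hanan 1/5; Ibtisam 2/35; Khalida 2/35; Layth 2/35; Nabil 1/5; Rashida 2/35; Samir 2/35; Widad 2/35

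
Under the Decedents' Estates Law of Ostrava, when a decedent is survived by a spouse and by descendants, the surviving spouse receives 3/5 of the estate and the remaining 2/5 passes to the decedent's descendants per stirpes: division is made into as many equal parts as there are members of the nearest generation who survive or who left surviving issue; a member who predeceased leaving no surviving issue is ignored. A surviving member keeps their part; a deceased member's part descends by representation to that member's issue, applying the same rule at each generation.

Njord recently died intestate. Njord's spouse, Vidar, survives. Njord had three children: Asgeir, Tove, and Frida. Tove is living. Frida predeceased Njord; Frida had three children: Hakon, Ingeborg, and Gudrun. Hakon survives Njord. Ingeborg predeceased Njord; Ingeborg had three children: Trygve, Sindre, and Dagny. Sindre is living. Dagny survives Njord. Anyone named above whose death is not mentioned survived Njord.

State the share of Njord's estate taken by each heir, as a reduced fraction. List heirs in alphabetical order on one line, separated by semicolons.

Vidar, as surviving spouse, takes 3/5.
The remaining 2/5 passes to Njord's descendants per stirpes.
The 2/5 is divided into 3 equal shares of 2/15 among Asgeir, Tove, Frida.
Asgeir is living and takes 2/15.
Tove is living and takes 2/15.
Frida predeceased; the 2/15 allotted to Frida's branch passes to Frida's issue by representation.
The 2/15 is divided into 3 equal shares of 2/45 among Hakon, Ingeborg, Gudrun.
Hakon is living and takes 2/45.
Ingeborg predeceased; the 2/45 allotted to Ingeborg's branch passes to Ingeborg's issue by representation.
The 2/45 is divided into 3 equal shares of 2/135 among Trygve, Sindre, Dagny.
Trygve is living and takes 2/135.
Sindre is living and takes 2/135.
Dagny is living and takes 2/135.
Gudrun is living and takes 2/45.

Asgeir 2/15; Dagny 2/135; Gudrun 2/45; Hakon 2/45; Sindre 2/135; Tove 2/15; Trygve 2/135; Vidar 3/5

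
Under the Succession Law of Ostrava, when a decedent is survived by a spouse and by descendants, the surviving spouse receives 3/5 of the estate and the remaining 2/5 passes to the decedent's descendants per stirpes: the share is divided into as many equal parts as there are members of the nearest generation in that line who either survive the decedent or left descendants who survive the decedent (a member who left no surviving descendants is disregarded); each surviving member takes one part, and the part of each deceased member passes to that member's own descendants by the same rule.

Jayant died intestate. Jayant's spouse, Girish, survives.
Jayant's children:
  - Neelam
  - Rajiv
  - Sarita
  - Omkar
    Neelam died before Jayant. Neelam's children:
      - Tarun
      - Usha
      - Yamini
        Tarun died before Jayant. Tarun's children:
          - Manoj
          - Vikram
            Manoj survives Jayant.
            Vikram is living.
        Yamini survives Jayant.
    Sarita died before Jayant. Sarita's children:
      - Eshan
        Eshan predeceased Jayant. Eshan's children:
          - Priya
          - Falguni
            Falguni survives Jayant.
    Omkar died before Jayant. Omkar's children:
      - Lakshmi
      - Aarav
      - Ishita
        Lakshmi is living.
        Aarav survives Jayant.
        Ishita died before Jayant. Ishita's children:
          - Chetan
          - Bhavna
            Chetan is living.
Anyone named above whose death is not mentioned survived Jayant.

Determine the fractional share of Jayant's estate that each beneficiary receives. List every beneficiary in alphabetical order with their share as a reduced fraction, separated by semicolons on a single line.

Girish, as surviving spouse, takes 3/5.
The remaining 2/5 passes to Jayant's descendants per stirpes.
The 2/5 is divided into 4 equal shares of 1/10 among Neelam, Rajiv, Sarita, Omkar.
Neelam predeceased; the 1/10 allotted to Neelam's branch passes to Neelam's issue by representation.
The 1/10 is divided into 3 equal shares of 1/30 among Tarun, Usha, Yamini.
Tarun predeceased; the 1/30 allotted to Tarun's branch passes to Tarun's issue by representation.
The 1/30 is divided into 2 equal shares of 1/60 among Manoj, Vikram.
Manoj is living and takes 1/60.
Vikram is living and takes 1/60.
Usha is living and takes 1/30.
Yamini is living and takes 1/30.
Rajiv is living and takes 1/10.
Sarita predeceased; the 1/10 allotted to Sarita's branch passes to Sarita's issue by representation.
Eshan's line is the sole branch at this level, so the full 1/10 passes to Eshan's issue by representation.
The 1/10 is divided into 2 equal shares of 1/20 among Priya, Falguni.
Priya is living and takes 1/20.
Falguni is living and takes 1/20.
Omkar predeceased; the 1/10 allotted to Omkar's branch passes to Omkar's issue by representation.
The 1/10 is divided into 3 equal shares of 1/30 among Lakshmi, Aarav, Ishita.
Lakshmi is living and takes 1/30.
Aarav is living and takes 1/30.
Ishita predeceased; the 1/30 allotted to Ishita's branch passes to Ishita's issue by representation.
The 1/30 is divided into 2 equal shares of 1/60 among Chetan, Bhavna.
Chetan is living and takes 1/60.
Bhavna is living and takes 1/60.

Aarav 1/30; Bhavna 1/60; Chetan 1/60; Falguni 1/20; Girish 3/5; Lakshmi 1/30; Manoj 1/60; Priya 1/20; Rajiv 1/10; Usha 1/30; Vikram 1/60; Yamini 1/30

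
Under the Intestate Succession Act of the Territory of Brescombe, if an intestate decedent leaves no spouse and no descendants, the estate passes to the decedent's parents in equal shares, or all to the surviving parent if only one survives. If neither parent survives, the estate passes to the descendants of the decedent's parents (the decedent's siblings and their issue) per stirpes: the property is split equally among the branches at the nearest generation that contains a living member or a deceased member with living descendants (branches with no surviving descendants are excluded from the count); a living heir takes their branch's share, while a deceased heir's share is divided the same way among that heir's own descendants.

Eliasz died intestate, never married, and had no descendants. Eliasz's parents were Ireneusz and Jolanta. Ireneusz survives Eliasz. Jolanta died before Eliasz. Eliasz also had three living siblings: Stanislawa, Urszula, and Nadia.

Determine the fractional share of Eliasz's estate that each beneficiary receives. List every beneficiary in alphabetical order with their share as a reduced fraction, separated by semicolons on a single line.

Only one parent, Ireneusz, survives, so Ireneusz takes the entire estate. The siblings take nothing because a surviving parent has priority.

Ireneusz 1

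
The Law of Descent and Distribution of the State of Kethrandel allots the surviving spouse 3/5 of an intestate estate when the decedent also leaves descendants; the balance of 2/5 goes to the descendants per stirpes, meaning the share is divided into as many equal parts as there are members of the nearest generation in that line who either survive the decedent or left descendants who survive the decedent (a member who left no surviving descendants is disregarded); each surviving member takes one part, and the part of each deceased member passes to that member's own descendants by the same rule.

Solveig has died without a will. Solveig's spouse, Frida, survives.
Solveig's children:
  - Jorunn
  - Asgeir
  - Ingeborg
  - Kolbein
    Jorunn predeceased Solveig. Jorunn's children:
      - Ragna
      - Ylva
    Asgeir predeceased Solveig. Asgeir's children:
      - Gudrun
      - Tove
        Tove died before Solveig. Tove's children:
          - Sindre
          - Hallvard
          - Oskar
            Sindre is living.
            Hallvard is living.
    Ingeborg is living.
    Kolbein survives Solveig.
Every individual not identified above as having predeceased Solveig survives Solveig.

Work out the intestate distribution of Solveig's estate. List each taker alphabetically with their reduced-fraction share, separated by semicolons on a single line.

Frida 3/5; Gudrun 1/20; Hallvard 1/60; Ingeborg 1/10; Kolbein 1/10; Oskar 1/60; Ragna 1/20; Sindre 1/60; Ylva 1/20

Frida, as surviving spouse, takes 3/5.
The remaining 2/5 passes to Solveig's descendants per stirpes.
The 2/5 is divided into 4 equal shares of 1/10 among Jorunn, Asgeir, Ingeborg, Kolbein.
Jorunn predeceased; the 1/10 allotted to Jorunn's branch passes to Jorunn's issue by representation.
The 1/10 is divided into 2 equal shares of 1/20 among Ragna, Ylva.
Ragna is living and takes 1/20.
Ylva is living and takes 1/20.
Asgeir predeceased; the 1/10 allotted to Asgeir's branch passes to Asgeir's issue by representation.
The 1/10 is divided into 2 equal shares of 1/20 among Gudrun, Tove.
Gudrun is living and takes 1/20.
Tove predeceased; the 1/20 allotted to Tove's branch passes to Tove's issue by representation.
The 1/20 is divided into 3 equal shares of 1/60 among Sindre, Hallvard, Oskar.
Sindre is living and takes 1/60.
Hallvard is living and takes 1/60.
Oskar is living and takes 1/60.
Ingeborg is living and takes 1/10.
Kolbein is living and takes 1/10.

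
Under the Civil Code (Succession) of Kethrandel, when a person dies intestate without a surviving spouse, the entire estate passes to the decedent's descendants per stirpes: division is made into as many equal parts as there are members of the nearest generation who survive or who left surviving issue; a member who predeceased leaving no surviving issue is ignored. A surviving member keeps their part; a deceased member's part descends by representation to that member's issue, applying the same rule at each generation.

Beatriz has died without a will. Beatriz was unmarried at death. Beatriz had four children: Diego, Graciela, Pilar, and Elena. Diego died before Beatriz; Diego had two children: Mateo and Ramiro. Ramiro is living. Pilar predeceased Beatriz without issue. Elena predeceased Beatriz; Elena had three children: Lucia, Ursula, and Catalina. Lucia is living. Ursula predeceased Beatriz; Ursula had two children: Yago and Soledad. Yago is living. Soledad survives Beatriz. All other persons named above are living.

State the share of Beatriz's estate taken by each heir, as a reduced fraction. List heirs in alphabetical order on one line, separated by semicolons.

Catalina 1/9; Graciela 1/3; Lucia 1/9; Mateo 1/6; Ramiro 1/6; Soledad 1/18; Yago 1/18

There is no surviving spouse, so the entire estate passes to Beatriz's descendants per stirpes.
Pilar left no surviving issue, so that branch lapses and is disregarded.
The estate is divided into 3 equal shares of 1/3 among Diego, Graciela, Elena.
Diego predeceased; the 1/3 allotted to Diego's branch passes to Diego's issue by representation.
The 1/3 is divided into 2 equal shares of 1/6 among Mateo, Ramiro.
Mateo is living and takes 1/6.
Ramiro is living and takes 1/6.
Graciela is living and takes 1/3.
Elena predeceased; the 1/3 allotted to Elena's branch passes to Elena's issue by representation.
The 1/3 is divided into 3 equal shares of 1/9 among Lucia, Ursula, Catalina.
Lucia is living and takes 1/9.
Ursula predeceased; the 1/9 allotted to Ursula's branch passes to Ursula's issue by representation.
The 1/9 is divided into 2 equal shares of 1/18 among Yago, Soledad.
Yago is living and takes 1/18.
Soledad is living and takes 1/18.
Catalina is living and takes 1/9.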